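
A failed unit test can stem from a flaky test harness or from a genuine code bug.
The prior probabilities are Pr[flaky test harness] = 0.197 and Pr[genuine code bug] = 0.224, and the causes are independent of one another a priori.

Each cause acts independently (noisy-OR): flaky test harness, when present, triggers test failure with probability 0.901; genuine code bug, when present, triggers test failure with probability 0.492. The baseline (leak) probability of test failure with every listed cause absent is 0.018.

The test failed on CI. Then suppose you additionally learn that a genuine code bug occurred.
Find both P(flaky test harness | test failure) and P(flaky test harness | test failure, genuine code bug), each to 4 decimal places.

Under noisy-OR, P(test failure | causes) = 1 − (1−0.018)·∏(1−qᵢ) over the active causes.
P(test failure) = 0.018*0.803*0.776 + 0.501144*0.803*0.224 + 0.902782*0.197*0.776 + 0.950613*0.197*0.224 = 0.011216 + 0.090142 + 0.138010 + 0.041949 = 0.281317
The flaky test harness-present share is 0.138010 + 0.041949 = 0.179959.
P(flaky test harness | test failure) = 0.179959 / 0.281317 ≈ 0.6397

Now condition on the additional information:
P(test failure | genuine code bug) = 0.501144·0.803 + 0.950613·0.197 = 0.402419 + 0.187271 = 0.589690
The flaky test harness-present share is 0.950613·0.197 = 0.187271.
So P(flaky test harness | test failure, genuine code bug) = 0.187271/0.589690 ≈ 0.3176.

P(flaky test harness | test failure) ≈ 0.6397; P(flaky test harness | test failure, genuine code bug) ≈ 0.3176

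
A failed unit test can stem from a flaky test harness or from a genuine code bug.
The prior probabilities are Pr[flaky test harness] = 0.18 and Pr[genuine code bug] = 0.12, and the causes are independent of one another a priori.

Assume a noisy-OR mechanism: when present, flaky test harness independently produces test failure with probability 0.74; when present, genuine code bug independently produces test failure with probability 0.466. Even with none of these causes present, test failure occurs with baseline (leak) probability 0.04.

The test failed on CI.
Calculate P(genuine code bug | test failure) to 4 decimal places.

Under noisy-OR, P(test failure | causes) = 1 − (1−0.04)·∏(1−qᵢ) over the active causes.
P(test failure) = 0.04·0.82·0.88 + 0.48736·0.82·0.12 + 0.7504·0.18·0.88 + 0.866714·0.18·0.12 = 0.028864 + 0.047956 + 0.118863 + 0.018721 = 0.214404
Of this, 0.066677 comes from 0.047956 + 0.018721 (the genuine code bug=true cases).
Hence the posterior is 0.066677/0.214404 ≈ 0.3110.

P(genuine code bug | test failure) ≈ 0.3110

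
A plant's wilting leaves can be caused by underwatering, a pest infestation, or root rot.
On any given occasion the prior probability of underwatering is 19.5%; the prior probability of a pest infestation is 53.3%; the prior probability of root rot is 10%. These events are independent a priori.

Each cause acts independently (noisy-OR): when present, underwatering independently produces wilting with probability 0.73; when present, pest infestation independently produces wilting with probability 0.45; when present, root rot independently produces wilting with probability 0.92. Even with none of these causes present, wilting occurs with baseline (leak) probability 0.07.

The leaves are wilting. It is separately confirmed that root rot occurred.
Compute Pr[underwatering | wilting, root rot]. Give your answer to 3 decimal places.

Under noisy-OR, P(wilting | causes) = 1 − (1−0.07)·∏(1−qᵢ) over the active causes.
For the numerator, keep only underwatering=true terms: 0.089236 + 0.102787 = 0.192023
Denominator P(wilting | root rot): 0.9256*0.805*0.467 + 0.95908*0.805*0.533 + 0.979912*0.195*0.467 + 0.988952*0.195*0.533 = 0.951496
Posterior = 0.192023 / 0.951496 ≈ 0.202

Pr[underwatering | wilting, root rot] ≈ 0.202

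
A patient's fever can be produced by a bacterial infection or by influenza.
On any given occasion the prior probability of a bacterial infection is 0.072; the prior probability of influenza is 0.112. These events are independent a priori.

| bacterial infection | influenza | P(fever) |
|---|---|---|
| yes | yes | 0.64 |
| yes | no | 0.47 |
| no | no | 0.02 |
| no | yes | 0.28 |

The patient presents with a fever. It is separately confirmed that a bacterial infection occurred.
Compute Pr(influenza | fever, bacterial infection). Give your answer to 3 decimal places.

Pr(influenza | fever, bacterial infection) ≈ 0.147

By total probability over both values of influenza:
  P(fever | bacterial infection) = 0.47·0.888 + 0.64·0.112
        = 0.417360 + 0.071680 = 0.489040
Keeping only the influenza-present terms gives 0.071680, so
  P(influenza | fever, bacterial infection) = 0.071680 / 0.489040 ≈ 0.147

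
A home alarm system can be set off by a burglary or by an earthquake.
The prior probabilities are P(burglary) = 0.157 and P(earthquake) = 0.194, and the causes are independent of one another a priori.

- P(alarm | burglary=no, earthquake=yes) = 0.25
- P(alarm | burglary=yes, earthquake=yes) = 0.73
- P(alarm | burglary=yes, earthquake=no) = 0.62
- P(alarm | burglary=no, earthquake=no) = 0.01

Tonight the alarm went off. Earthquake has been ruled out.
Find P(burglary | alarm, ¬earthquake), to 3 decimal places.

P(burglary | alarm, ¬earthquake) ≈ 0.920

P(alarm | ¬earthquake) = 0.01*0.843 + 0.62*0.157 = 0.008430 + 0.097340 = 0.105770
Restricting to configurations with burglary present: 0.62*0.157 = 0.097340.
Hence the posterior is 0.097340/0.105770 ≈ 0.920.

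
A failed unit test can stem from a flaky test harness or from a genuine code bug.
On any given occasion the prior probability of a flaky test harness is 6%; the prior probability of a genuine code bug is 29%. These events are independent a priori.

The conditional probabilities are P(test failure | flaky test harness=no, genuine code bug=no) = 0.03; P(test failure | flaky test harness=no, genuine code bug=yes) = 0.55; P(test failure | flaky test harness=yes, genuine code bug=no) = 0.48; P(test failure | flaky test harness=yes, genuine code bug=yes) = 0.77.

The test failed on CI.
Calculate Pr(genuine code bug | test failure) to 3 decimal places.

Pr(genuine code bug | test failure) ≈ 0.801

P(test failure) = 0.03*0.94*0.71 + 0.55*0.94*0.29 + 0.48*0.06*0.71 + 0.77*0.06*0.29 = 0.020022 + 0.149930 + 0.020448 + 0.013398 = 0.203798
The genuine code bug-present share is 0.149930 + 0.013398 = 0.163328.
So P(genuine code bug | test failure) = 0.163328/0.203798 ≈ 0.801.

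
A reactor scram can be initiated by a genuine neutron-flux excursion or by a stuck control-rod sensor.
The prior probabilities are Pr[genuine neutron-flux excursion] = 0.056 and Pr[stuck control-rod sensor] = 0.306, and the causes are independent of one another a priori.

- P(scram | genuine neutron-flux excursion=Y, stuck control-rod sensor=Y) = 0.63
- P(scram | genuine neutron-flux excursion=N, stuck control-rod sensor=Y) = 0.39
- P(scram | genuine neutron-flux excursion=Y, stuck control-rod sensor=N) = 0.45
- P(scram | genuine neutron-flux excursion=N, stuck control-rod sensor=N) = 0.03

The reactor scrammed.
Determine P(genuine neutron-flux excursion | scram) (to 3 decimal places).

P(scram) = 0.03×0.944×0.694 + 0.39×0.944×0.306 + 0.45×0.056×0.694 + 0.63×0.056×0.306 = 0.019654 + 0.112657 + 0.017489 + 0.010796 = 0.160596
Of this, 0.028285 comes from 0.017489 + 0.010796 (the genuine neutron-flux excursion=true cases).
Hence the posterior is 0.028285/0.160596 ≈ 0.176.

P(genuine neutron-flux excursion | scram) ≈ 0.176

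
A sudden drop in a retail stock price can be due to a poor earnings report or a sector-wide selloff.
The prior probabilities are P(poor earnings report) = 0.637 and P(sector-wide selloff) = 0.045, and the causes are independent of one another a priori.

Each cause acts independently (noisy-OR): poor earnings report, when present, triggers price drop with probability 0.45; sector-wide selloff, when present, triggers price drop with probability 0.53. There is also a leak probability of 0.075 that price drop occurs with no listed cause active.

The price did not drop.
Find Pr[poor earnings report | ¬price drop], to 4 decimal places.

Under noisy-OR, P(price drop | causes) = 1 − (1−0.075)·∏(1−qᵢ) over the active causes.
Sum P(¬price drop|·) weighted by the priors over the 4 (poor earnings report, sector-wide selloff) configurations:
  P(¬price drop) = 0.925·0.363·0.955 + 0.43475·0.363·0.045 + 0.50875·0.637·0.955 + 0.239113·0.637·0.045
        = 0.320665 + 0.007102 + 0.309490 + 0.006854 = 0.644111
Keeping only the poor earnings report-present terms gives 0.316344, so
  P(poor earnings report | ¬price drop) = 0.316344 / 0.644111 ≈ 0.4911

Pr[poor earnings report | ¬price drop] ≈ 0.4911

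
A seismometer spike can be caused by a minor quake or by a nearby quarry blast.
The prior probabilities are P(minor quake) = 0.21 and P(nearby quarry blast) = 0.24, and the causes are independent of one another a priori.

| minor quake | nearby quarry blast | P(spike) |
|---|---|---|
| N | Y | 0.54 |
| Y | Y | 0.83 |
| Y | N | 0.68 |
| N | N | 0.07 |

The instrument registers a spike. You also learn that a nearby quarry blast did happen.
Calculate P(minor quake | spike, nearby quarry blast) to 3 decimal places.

P(minor quake | spike, nearby quarry blast) ≈ 0.290

P(spike | nearby quarry blast) = 0.54·0.79 + 0.83·0.21 = 0.426600 + 0.174300 = 0.600900
The minor quake-present share is 0.83·0.21 = 0.174300.
Hence the posterior is 0.174300/0.600900 ≈ 0.290.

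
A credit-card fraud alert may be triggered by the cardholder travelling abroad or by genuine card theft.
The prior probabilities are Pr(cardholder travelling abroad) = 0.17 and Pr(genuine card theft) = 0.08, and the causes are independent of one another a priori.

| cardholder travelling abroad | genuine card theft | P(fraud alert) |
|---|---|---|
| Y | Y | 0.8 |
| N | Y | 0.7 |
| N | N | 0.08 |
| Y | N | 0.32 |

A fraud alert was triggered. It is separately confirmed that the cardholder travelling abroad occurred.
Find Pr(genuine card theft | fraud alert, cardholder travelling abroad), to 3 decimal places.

Pr(genuine card theft | fraud alert, cardholder travelling abroad) ≈ 0.179

P(fraud alert | cardholder travelling abroad) = 0.32×0.92 + 0.8×0.08 = 0.294400 + 0.064000 = 0.358400
Of this, 0.064000 comes from 0.8×0.08 (the genuine card theft=true cases).
P(genuine card theft | fraud alert, cardholder travelling abroad) = 0.064000 / 0.358400 ≈ 0.179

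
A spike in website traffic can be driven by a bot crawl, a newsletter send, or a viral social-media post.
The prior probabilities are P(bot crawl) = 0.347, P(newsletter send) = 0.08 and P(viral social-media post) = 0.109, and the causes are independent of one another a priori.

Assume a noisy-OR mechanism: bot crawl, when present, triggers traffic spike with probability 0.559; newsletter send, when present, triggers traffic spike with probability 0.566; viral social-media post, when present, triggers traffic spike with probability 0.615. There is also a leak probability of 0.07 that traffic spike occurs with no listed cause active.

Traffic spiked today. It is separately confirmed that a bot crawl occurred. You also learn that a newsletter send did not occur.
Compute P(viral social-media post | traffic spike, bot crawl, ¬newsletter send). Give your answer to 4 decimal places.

Under noisy-OR, P(traffic spike | causes) = 1 − (1−0.07)·∏(1−qᵢ) over the active causes.
Enumerate both values of viral social-media post and weight by the priors:
  P(traffic spike | bot crawl, ¬newsletter send) = 0.58987*0.891 + 0.8421*0.109
        = 0.525574 + 0.091789 = 0.617363
The terms with viral social-media post present sum to 0.091789, so
  P(viral social-media post | traffic spike, bot crawl, ¬newsletter send) = 0.091789 / 0.617363 ≈ 0.1487

P(viral social-media post | traffic spike, bot crawl, ¬newsletter send) ≈ 0.1487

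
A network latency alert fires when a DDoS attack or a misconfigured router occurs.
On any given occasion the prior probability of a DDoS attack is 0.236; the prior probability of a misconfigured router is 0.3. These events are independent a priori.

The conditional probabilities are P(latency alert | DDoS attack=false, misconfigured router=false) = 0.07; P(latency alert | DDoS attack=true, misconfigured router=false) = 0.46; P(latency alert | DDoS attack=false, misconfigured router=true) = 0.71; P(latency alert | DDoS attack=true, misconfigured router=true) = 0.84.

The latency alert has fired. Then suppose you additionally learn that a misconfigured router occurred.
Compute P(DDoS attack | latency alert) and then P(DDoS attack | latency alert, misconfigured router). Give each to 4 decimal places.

P(latency alert) = 0.07·0.764·0.7 + 0.71·0.764·0.3 + 0.46·0.236·0.7 + 0.84·0.236·0.3 = 0.037436 + 0.162732 + 0.075992 + 0.059472 = 0.335632
Of this, 0.135464 comes from 0.075992 + 0.059472 (the DDoS attack=true cases).
So P(DDoS attack | latency alert) = 0.135464/0.335632 ≈ 0.4036.

Now also conditioning on misconfigured router=true:
Weight on DDoS attack=true, given the evidence: 0.84×0.236 = 0.198240
Denominator P(latency alert | misconfigured router): 0.71×0.764 + 0.84×0.236 = 0.740680
Posterior = 0.198240 / 0.740680 ≈ 0.2676
This is intercausal reasoning (explaining away): once misconfigured router accounts for the latency alert, DDoS attack becomes less likely.

P(DDoS attack | latency alert) ≈ 0.4036; P(DDoS attack | latency alert, misconfigured router) ≈ 0.2676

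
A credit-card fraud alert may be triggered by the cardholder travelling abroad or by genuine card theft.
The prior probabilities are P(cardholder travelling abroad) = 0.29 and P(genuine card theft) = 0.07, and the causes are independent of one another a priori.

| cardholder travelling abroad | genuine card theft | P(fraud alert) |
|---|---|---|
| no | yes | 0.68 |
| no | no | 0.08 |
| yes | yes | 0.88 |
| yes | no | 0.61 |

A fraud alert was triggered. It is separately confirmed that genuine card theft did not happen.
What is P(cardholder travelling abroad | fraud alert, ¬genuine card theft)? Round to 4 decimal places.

P(fraud alert | ¬genuine card theft) = 0.08·0.71 + 0.61·0.29 = 0.056800 + 0.176900 = 0.233700
The cardholder travelling abroad-present share is 0.61·0.29 = 0.176900.
So P(cardholder travelling abroad | fraud alert, ¬genuine card theft) = 0.176900/0.233700 ≈ 0.7570.

P(cardholder travelling abroad | fraud alert, ¬genuine card theft) ≈ 0.7570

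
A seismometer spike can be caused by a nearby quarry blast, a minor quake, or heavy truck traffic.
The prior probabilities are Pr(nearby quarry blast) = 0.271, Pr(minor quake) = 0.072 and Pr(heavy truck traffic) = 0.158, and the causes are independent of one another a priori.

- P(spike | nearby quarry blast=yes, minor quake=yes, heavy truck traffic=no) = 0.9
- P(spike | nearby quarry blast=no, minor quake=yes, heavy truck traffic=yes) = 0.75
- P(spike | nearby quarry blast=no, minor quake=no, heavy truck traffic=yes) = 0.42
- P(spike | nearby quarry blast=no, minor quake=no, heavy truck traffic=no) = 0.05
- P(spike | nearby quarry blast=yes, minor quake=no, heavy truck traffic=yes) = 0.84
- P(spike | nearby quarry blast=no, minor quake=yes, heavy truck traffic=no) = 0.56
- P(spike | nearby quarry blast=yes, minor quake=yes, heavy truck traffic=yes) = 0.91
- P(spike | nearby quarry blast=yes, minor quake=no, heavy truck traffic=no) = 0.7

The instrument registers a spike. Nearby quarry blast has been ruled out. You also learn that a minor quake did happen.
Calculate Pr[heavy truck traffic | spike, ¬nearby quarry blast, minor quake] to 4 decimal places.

Sum P(spike|·) weighted by the priors over both values of heavy truck traffic:
  P(spike | ¬nearby quarry blast, minor quake) = 0.56×0.842 + 0.75×0.158
        = 0.471520 + 0.118500 = 0.590020
The terms with heavy truck traffic present sum to 0.118500, so
  P(heavy truck traffic | spike, ¬nearby quarry blast, minor quake) = 0.118500 / 0.590020 ≈ 0.2008

Pr[heavy truck traffic | spike, ¬nearby quarry blast, minor quake] ≈ 0.2008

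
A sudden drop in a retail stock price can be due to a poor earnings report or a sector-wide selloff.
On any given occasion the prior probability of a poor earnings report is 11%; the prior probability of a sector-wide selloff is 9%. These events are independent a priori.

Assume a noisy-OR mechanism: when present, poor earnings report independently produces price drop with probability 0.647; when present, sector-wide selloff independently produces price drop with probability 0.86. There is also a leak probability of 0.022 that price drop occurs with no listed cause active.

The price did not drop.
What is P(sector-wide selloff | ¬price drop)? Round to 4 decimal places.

Under noisy-OR, P(price drop | causes) = 1 − (1−0.022)·∏(1−qᵢ) over the active causes.
For the numerator, keep only sector-wide selloff=true terms: 0.010967 + 0.000478 = 0.011445
The normalizing constant is 0.978×0.89×0.91 + 0.13692×0.89×0.09 + 0.345234×0.11×0.91 + 0.048333×0.11×0.09 = 0.838085
P(sector-wide selloff | ¬price drop) = 0.011445/0.838085 ≈ 0.0137

P(sector-wide selloff | ¬price drop) ≈ 0.0137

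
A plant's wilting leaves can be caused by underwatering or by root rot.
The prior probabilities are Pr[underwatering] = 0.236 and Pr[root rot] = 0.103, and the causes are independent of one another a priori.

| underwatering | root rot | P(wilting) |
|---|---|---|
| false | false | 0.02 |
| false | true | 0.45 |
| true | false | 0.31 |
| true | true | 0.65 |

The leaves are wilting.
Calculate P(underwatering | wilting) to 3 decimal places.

P(underwatering | wilting) ≈ 0.624

P(wilting) = 0.02·0.764·0.897 + 0.45·0.764·0.103 + 0.31·0.236·0.897 + 0.65·0.236·0.103 = 0.013706 + 0.035411 + 0.065625 + 0.015800 = 0.130542
Of this, 0.081425 comes from 0.065625 + 0.015800 (the underwatering=true cases).
P(underwatering | wilting) = 0.081425 / 0.130542 ≈ 0.624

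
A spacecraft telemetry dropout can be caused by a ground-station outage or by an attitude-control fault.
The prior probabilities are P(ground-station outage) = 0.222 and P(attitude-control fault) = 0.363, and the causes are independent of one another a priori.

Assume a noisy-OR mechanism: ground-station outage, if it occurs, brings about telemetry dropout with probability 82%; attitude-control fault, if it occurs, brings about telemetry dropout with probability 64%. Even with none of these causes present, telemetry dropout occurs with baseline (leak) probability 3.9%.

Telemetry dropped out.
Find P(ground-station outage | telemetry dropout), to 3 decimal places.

P(ground-station outage | telemetry dropout) ≈ 0.485

Under noisy-OR, P(telemetry dropout | causes) = 1 − (1−0.039)·∏(1−qᵢ) over the active causes.
Enumerate the 4 (ground-station outage, attitude-control fault) configurations and weight by the priors:
  P(telemetry dropout) = 0.039*0.778*0.637 + 0.65404*0.778*0.363 + 0.82702*0.222*0.637 + 0.937727*0.222*0.363
        = 0.019328 + 0.184710 + 0.116952 + 0.075568 = 0.396558
The terms with ground-station outage present sum to 0.192520, so
  P(ground-station outage | telemetry dropout) = 0.192520 / 0.396558 ≈ 0.485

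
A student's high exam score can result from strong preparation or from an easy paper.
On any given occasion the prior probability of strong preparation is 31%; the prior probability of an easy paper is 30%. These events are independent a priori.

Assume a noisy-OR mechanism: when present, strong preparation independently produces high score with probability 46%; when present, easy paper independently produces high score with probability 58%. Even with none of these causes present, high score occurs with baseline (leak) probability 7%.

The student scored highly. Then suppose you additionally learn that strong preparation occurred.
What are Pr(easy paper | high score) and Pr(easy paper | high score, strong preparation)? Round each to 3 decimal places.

Under noisy-OR, P(high score | causes) = 1 − (1−0.07)·∏(1−qᵢ) over the active causes.
P(high score) = 0.07×0.69×0.7 + 0.6094×0.69×0.3 + 0.4978×0.31×0.7 + 0.789076×0.31×0.3 = 0.033810 + 0.126146 + 0.108023 + 0.073384 = 0.341363
Restricting to configurations with easy paper present: 0.126146 + 0.073384 = 0.199530.
P(easy paper | high score) = 0.199530 / 0.341363 ≈ 0.585

Now also conditioning on strong preparation=true:
P(high score | strong preparation) = 0.4978·0.7 + 0.789076·0.3 = 0.348460 + 0.236723 = 0.585183
The easy paper-present share is 0.789076·0.3 = 0.236723.
P(easy paper | high score, strong preparation) = 0.236723 / 0.585183 ≈ 0.405

Pr(easy paper | high score) ≈ 0.585; Pr(easy paper | high score, strong preparation) ≈ 0.405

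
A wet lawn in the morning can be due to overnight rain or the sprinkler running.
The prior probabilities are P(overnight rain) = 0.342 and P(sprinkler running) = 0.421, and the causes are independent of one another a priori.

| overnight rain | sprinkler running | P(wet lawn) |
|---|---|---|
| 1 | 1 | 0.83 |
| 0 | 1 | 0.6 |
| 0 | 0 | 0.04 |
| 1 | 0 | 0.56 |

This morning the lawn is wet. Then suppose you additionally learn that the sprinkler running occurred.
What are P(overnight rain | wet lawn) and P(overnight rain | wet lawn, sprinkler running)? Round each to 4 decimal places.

Enumerate the 4 (overnight rain, sprinkler running) configurations and weight by the priors:
  P(wet lawn) = 0.04×0.658×0.579 + 0.6×0.658×0.421 + 0.56×0.342×0.579 + 0.83×0.342×0.421
        = 0.015239 + 0.166211 + 0.110890 + 0.119505 = 0.411845
The terms with overnight rain present sum to 0.230395, so
  P(overnight rain | wet lawn) = 0.230395 / 0.411845 ≈ 0.5594

Now condition on the additional information:
P(wet lawn | sprinkler running) = 0.6·0.658 + 0.83·0.342 = 0.394800 + 0.283860 = 0.678660
Restricting to configurations with overnight rain present: 0.83·0.342 = 0.283860.
P(overnight rain | wet lawn, sprinkler running) = 0.283860 / 0.678660 ≈ 0.4183
This is intercausal reasoning (explaining away): once sprinkler running accounts for the wet lawn, overnight rain becomes less likely.

P(overnight rain | wet lawn) ≈ 0.5594; P(overnight rain | wet lawn, sprinkler running) ≈ 0.4183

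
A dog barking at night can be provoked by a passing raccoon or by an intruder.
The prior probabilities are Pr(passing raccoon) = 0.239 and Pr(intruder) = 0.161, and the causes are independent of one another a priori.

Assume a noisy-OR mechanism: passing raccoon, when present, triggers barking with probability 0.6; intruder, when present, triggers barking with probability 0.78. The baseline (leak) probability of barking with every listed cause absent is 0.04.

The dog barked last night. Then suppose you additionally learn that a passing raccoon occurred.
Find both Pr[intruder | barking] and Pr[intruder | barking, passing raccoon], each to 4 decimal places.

Under noisy-OR, P(barking | causes) = 1 − (1−0.04)·∏(1−qᵢ) over the active causes.
Weight on intruder=true, given the evidence: 0.096645 + 0.035228 = 0.131873
Denominator P(barking): 0.04·0.761·0.839 + 0.7888·0.761·0.161 + 0.616·0.239·0.839 + 0.91552·0.239·0.161 = 0.280933
Posterior = 0.131873 / 0.280933 ≈ 0.4694

Now condition on the additional information:
For the numerator, keep only intruder=true terms: 0.91552·0.161 = 0.147399
The normalizing constant is 0.616·0.839 + 0.91552·0.161 = 0.664223
Posterior = 0.147399 / 0.664223 ≈ 0.2219
Conditioning on passing raccoon lowers the posterior on intruder: the classic explaining-away effect in a common-effect structure.

Pr[intruder | barking] ≈ 0.4694; Pr[intruder | barking, passing raccoon] ≈ 0.2219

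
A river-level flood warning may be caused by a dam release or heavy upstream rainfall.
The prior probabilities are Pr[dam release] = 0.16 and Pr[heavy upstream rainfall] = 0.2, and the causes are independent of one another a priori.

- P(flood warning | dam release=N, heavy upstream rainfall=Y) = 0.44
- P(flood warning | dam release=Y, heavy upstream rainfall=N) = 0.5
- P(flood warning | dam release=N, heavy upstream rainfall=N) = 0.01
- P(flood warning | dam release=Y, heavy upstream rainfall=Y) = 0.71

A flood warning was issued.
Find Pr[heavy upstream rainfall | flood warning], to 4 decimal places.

Pr[heavy upstream rainfall | flood warning] ≈ 0.5774

Numerator (weight on configurations with heavy upstream rainfall): 0.073920 + 0.022720 = 0.096640
Denominator P(flood warning): 0.01×0.84×0.8 + 0.44×0.84×0.2 + 0.5×0.16×0.8 + 0.71×0.16×0.2 = 0.167360
P(heavy upstream rainfall | flood warning) = 0.096640/0.167360 ≈ 0.5774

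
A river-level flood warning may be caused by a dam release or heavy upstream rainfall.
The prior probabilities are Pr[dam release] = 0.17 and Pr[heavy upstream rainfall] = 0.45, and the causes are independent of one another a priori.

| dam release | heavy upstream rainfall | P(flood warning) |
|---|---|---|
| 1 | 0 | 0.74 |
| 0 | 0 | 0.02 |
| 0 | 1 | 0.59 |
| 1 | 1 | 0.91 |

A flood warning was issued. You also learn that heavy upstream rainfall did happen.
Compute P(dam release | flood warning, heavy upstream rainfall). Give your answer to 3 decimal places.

For the numerator, keep only dam release=true terms: 0.91*0.17 = 0.154700
Denominator P(flood warning | heavy upstream rainfall): 0.59*0.83 + 0.91*0.17 = 0.644400
Posterior = 0.154700 / 0.644400 ≈ 0.240

P(dam release | flood warning, heavy upstream rainfall) ≈ 0.240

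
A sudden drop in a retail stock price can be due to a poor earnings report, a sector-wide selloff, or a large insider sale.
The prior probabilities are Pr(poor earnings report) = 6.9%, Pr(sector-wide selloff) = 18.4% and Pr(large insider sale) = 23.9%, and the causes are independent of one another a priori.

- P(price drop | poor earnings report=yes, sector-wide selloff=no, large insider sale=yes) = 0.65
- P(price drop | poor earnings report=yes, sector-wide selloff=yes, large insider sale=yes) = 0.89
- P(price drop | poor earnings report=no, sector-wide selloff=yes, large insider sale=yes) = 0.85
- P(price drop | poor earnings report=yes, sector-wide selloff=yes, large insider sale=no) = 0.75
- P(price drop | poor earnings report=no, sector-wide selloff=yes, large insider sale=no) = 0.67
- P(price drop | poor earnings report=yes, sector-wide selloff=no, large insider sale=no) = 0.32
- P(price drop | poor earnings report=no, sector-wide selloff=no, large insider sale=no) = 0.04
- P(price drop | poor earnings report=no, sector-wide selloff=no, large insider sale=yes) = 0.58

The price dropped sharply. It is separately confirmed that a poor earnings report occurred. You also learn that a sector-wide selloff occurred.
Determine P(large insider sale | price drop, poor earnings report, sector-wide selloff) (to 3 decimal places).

Sum P(price drop|·) weighted by the priors over both values of large insider sale:
  P(price drop | poor earnings report, sector-wide selloff) = 0.75·0.761 + 0.89·0.239
        = 0.570750 + 0.212710 = 0.783460
The terms with large insider sale present sum to 0.212710, so
  P(large insider sale | price drop, poor earnings report, sector-wide selloff) = 0.212710 / 0.783460 ≈ 0.272

P(large insider sale | price drop, poor earnings report, sector-wide selloff) ≈ 0.272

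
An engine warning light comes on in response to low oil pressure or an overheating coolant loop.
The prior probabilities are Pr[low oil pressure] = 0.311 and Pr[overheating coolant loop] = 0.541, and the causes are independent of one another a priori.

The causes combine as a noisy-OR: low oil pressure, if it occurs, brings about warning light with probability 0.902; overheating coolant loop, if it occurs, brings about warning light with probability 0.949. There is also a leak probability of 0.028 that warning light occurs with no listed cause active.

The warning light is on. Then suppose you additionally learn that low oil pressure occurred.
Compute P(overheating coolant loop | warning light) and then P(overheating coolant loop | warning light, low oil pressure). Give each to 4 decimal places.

Under noisy-OR, P(warning light | causes) = 1 − (1−0.028)·∏(1−qᵢ) over the active causes.
P(warning light) = 0.028·0.689·0.459 + 0.950428·0.689·0.541 + 0.904744·0.311·0.459 + 0.995142·0.311·0.541 = 0.008855 + 0.354271 + 0.129151 + 0.167434 = 0.659711
Of this, 0.521705 comes from 0.354271 + 0.167434 (the overheating coolant loop=true cases).
P(overheating coolant loop | warning light) = 0.521705 / 0.659711 ≈ 0.7908

Now also conditioning on low oil pressure=true:
Sum P(warning light|·) weighted by the priors over both values of overheating coolant loop:
  P(warning light | low oil pressure) = 0.904744·0.459 + 0.995142·0.541
        = 0.415277 + 0.538372 = 0.953649
Keeping only the overheating coolant loop-present terms gives 0.538372, so
  P(overheating coolant loop | warning light, low oil pressure) = 0.538372 / 0.953649 ≈ 0.5645

P(overheating coolant loop | warning light) ≈ 0.7908; P(overheating coolant loop | warning light, low oil pressure) ≈ 0.5645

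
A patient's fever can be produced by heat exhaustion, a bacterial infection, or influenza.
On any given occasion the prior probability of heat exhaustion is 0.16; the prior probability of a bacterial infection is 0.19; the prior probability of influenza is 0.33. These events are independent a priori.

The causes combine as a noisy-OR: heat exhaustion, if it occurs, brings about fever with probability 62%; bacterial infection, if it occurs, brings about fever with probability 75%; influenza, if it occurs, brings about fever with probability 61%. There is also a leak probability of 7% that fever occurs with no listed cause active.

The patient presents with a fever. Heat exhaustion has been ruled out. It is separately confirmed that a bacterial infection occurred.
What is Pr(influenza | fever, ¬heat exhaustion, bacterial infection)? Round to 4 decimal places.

Pr(influenza | fever, ¬heat exhaustion, bacterial infection) ≈ 0.3685

Under noisy-OR, P(fever | causes) = 1 − (1−0.07)·∏(1−qᵢ) over the active causes.
Weight on influenza=true, given the evidence: 0.909325·0.33 = 0.300077
Normalizer over all consistent configurations: 0.7675·0.67 + 0.909325·0.33 = 0.814302
P(influenza | fever, ¬heat exhaustion, bacterial infection) = 0.300077/0.814302 ≈ 0.3685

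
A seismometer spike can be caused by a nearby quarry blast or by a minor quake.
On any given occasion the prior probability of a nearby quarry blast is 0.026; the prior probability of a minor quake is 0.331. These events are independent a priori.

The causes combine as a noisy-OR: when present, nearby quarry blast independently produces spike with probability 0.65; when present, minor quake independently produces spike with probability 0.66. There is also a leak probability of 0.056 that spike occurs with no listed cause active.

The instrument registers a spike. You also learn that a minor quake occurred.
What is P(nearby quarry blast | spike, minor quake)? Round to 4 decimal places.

P(nearby quarry blast | spike, minor quake) ≈ 0.0337

Under noisy-OR, P(spike | causes) = 1 − (1−0.056)·∏(1−qᵢ) over the active causes.
P(spike | minor quake) = 0.67904*0.974 + 0.887664*0.026 = 0.661385 + 0.023079 = 0.684464
Restricting to configurations with nearby quarry blast present: 0.887664*0.026 = 0.023079.
So P(nearby quarry blast | spike, minor quake) = 0.023079/0.684464 ≈ 0.0337.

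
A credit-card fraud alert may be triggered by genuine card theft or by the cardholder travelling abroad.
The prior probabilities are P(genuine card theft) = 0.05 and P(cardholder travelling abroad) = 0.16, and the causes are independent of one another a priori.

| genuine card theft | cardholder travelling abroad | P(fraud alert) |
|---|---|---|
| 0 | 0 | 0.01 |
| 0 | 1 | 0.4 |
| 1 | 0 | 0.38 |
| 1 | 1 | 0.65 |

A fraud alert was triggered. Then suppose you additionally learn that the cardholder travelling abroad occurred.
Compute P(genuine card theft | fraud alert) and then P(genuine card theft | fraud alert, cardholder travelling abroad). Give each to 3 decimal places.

P(fraud alert) = 0.01×0.95×0.84 + 0.4×0.95×0.16 + 0.38×0.05×0.84 + 0.65×0.05×0.16 = 0.007980 + 0.060800 + 0.015960 + 0.005200 = 0.089940
The genuine card theft-present share is 0.015960 + 0.005200 = 0.021160.
P(genuine card theft | fraud alert) = 0.021160 / 0.089940 ≈ 0.235

Now condition on the additional information:
For the numerator, keep only genuine card theft=true terms: 0.65·0.05 = 0.032500
The normalizing constant is 0.4·0.95 + 0.65·0.05 = 0.412500
P(genuine card theft | fraud alert, cardholder travelling abroad) = 0.032500/0.412500 ≈ 0.079
This is intercausal reasoning (explaining away): once cardholder travelling abroad accounts for the fraud alert, genuine card theft becomes less likely.

P(genuine card theft | fraud alert) ≈ 0.235; P(genuine card theft | fraud alert, cardholder travelling abroad) ≈ 0.079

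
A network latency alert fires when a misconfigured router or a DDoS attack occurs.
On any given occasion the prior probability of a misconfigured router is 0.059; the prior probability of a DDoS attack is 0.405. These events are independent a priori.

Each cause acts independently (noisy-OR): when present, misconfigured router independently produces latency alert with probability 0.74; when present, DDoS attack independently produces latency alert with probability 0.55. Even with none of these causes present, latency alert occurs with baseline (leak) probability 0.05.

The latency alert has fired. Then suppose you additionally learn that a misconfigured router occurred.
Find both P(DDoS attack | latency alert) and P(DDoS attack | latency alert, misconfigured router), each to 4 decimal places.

P(DDoS attack | latency alert) ≈ 0.8148; P(DDoS attack | latency alert, misconfigured router) ≈ 0.4455

Under noisy-OR, P(latency alert | causes) = 1 − (1−0.05)·∏(1−qᵢ) over the active causes.
Sum P(latency alert|·) weighted by the priors over the 4 (misconfigured router, DDoS attack) configurations:
  P(latency alert) = 0.05*0.941*0.595 + 0.5725*0.941*0.405 + 0.753*0.059*0.595 + 0.88885*0.059*0.405
        = 0.027995 + 0.218183 + 0.026434 + 0.021239 = 0.293851
Keeping only the DDoS attack-present terms gives 0.239422, so
  P(DDoS attack | latency alert) = 0.239422 / 0.293851 ≈ 0.8148

Now also conditioning on misconfigured router=true:
Sum P(latency alert|·) weighted by the priors over both values of DDoS attack:
  P(latency alert | misconfigured router) = 0.753*0.595 + 0.88885*0.405
        = 0.448035 + 0.359984 = 0.808019
Configurations with DDoS attack contribute 0.359984, so
  P(DDoS attack | latency alert, misconfigured router) = 0.359984 / 0.808019 ≈ 0.4455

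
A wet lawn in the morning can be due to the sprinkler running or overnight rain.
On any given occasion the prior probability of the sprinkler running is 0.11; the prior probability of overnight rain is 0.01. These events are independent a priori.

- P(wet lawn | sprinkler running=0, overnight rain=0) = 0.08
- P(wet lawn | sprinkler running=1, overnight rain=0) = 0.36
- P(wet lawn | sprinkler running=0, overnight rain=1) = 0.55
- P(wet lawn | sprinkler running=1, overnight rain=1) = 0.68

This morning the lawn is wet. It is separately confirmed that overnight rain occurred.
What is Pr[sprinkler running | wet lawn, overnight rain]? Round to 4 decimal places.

P(wet lawn | overnight rain) = 0.55×0.89 + 0.68×0.11 = 0.489500 + 0.074800 = 0.564300
Restricting to configurations with sprinkler running present: 0.68×0.11 = 0.074800.
So P(sprinkler running | wet lawn, overnight rain) = 0.074800/0.564300 ≈ 0.1326.

Pr[sprinkler running | wet lawn, overnight rain] ≈ 0.1326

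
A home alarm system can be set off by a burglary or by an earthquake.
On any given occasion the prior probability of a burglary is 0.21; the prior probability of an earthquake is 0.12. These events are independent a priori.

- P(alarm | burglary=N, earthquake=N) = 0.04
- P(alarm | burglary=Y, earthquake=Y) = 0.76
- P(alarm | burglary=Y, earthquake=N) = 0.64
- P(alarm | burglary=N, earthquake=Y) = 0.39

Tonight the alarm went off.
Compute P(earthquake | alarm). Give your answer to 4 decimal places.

Enumerate the 4 (burglary, earthquake) configurations and weight by the priors:
  P(alarm) = 0.04×0.79×0.88 + 0.39×0.79×0.12 + 0.64×0.21×0.88 + 0.76×0.21×0.12
        = 0.027808 + 0.036972 + 0.118272 + 0.019152 = 0.202204
Configurations with earthquake contribute 0.056124, so
  P(earthquake | alarm) = 0.056124 / 0.202204 ≈ 0.2776

P(earthquake | alarm) ≈ 0.2776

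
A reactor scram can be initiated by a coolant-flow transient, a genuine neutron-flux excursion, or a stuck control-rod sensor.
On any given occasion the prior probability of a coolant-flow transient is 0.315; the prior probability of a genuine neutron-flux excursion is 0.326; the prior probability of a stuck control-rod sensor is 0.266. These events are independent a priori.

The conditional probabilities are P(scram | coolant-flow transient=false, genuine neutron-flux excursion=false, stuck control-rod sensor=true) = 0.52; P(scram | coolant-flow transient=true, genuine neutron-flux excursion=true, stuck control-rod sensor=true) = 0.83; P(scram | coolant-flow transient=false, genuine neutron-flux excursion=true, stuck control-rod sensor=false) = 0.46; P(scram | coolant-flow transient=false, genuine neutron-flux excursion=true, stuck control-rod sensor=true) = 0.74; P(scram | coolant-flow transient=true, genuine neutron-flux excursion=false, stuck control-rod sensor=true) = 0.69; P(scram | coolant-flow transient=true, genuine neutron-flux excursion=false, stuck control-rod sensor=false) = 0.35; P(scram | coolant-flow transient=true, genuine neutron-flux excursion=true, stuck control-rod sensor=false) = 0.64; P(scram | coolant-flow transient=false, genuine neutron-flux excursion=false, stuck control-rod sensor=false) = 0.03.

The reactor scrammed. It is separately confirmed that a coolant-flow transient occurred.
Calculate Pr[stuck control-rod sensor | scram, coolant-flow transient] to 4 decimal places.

Sum P(scram|·) weighted by the priors over the 4 (genuine neutron-flux excursion, stuck control-rod sensor) configurations:
  P(scram | coolant-flow transient) = 0.35·0.674·0.734 + 0.69·0.674·0.266 + 0.64·0.326·0.734 + 0.83·0.326·0.266
        = 0.173151 + 0.123706 + 0.153142 + 0.071974 = 0.521973
Configurations with stuck control-rod sensor contribute 0.195680, so
  P(stuck control-rod sensor | scram, coolant-flow transient) = 0.195680 / 0.521973 ≈ 0.3749

Pr[stuck control-rod sensor | scram, coolant-flow transient] ≈ 0.3749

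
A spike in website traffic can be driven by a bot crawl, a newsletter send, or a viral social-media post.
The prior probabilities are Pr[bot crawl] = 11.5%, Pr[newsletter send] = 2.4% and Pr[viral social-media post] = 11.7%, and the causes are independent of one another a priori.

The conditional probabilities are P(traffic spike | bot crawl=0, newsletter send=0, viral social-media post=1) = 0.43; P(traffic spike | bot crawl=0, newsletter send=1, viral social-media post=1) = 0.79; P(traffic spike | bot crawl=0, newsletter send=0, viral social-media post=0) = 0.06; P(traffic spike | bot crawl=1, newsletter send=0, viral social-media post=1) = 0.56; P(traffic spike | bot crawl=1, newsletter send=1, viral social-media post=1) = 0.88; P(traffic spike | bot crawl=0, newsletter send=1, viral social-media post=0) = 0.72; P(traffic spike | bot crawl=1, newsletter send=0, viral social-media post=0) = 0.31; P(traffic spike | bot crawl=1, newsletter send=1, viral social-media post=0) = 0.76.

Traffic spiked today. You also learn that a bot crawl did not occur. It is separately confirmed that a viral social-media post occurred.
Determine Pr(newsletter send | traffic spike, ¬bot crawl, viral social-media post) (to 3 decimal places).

P(traffic spike | ¬bot crawl, viral social-media post) = 0.43×0.976 + 0.79×0.024 = 0.419680 + 0.018960 = 0.438640
Of this, 0.018960 comes from 0.79×0.024 (the newsletter send=true cases).
Hence the posterior is 0.018960/0.438640 ≈ 0.043.

Pr(newsletter send | traffic spike, ¬bot crawl, viral social-media post) ≈ 0.043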